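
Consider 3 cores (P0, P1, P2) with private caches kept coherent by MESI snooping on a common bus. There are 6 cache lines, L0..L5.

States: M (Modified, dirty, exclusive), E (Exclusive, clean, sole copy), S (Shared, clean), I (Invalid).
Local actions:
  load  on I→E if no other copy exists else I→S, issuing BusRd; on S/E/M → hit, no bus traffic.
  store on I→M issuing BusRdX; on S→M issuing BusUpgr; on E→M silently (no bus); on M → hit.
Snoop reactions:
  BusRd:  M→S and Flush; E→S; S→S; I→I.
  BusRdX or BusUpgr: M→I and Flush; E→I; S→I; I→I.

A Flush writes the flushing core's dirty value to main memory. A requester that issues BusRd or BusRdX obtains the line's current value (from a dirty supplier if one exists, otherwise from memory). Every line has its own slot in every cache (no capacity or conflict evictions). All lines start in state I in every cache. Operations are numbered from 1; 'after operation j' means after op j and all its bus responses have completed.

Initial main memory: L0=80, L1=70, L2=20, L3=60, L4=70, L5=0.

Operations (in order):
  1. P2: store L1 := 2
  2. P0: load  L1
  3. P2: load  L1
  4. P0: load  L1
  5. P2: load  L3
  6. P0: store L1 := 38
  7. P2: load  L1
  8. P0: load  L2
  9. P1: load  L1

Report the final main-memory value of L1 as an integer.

memory[L1] = 38

[1] P2: store L1 := 2 | P0:I, P1:I, P2:M(2) | bus: BusRdX
[2] P0: load  L1 | P0:S(2), P1:I, P2:S(2) | bus: BusRd,Flush
[3] P2: load  L1 | P0:S(2), P1:I, P2:S(2) | bus: none
[4] P0: load  L1 | P0:S(2), P1:I, P2:S(2) | bus: none
[5] P2: load  L3 | P0:I, P1:I, P2:E(60) | bus: BusRd
[6] P0: store L1 := 38 | P0:M(38), P1:I, P2:I | bus: BusUpgr
[7] P2: load  L1 | P0:S(38), P1:I, P2:S(38) | bus: BusRd,Flush
[8] P0: load  L2 | P0:E(20), P1:I, P2:I | bus: BusRd
[9] P1: load  L1 | P0:S(38), P1:S(38), P2:S(38) | bus: BusRd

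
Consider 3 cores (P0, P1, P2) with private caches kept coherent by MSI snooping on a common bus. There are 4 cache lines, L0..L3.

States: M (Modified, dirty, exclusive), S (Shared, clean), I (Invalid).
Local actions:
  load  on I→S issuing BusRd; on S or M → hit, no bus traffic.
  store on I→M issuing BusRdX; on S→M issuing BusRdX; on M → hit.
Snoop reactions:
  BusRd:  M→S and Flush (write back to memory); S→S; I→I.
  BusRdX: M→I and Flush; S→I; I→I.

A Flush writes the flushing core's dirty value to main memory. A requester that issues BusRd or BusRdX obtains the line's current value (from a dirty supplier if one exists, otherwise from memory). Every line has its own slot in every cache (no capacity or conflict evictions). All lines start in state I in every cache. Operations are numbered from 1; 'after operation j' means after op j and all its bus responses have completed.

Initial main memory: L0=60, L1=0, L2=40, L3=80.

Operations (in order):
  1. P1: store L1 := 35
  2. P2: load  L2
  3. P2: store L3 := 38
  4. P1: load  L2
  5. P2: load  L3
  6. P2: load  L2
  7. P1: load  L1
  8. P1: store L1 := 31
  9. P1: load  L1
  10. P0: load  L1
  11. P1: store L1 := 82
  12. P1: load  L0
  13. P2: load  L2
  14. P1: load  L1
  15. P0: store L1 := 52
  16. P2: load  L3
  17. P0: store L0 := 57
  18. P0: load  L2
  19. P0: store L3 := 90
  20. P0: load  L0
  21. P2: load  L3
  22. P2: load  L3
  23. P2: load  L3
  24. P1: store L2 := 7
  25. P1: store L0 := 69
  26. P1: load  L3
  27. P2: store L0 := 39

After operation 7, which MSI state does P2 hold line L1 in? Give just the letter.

1. P1: store L1 := 35  bus=[BusRdX]  L1: P0=I P1=M P2=I  mem[L1]=0
2. P2: load  L2  bus=[BusRd]  L2: P0=I P1=I P2=S  mem[L2]=40
3. P2: store L3 := 38  bus=[BusRdX]  L3: P0=I P1=I P2=M  mem[L3]=80
4. P1: load  L2  bus=[BusRd]  L2: P0=I P1=S P2=S  mem[L2]=40
5. P2: load  L3  bus=[-]  L3: P0=I P1=I P2=M  mem[L3]=80
6. P2: load  L2  bus=[-]  L2: P0=I P1=S P2=S  mem[L2]=40
7. P1: load  L1  bus=[-]  L1: P0=I P1=M P2=I  mem[L1]=0
8. P1: store L1 := 31  bus=[-]  L1: P0=I P1=M P2=I  mem[L1]=0
9. P1: load  L1  bus=[-]  L1: P0=I P1=M P2=I  mem[L1]=0
10. P0: load  L1  bus=[BusRd,Flush]  L1: P0=S P1=S P2=I  mem[L1]=31
11. P1: store L1 := 82  bus=[BusRdX]  L1: P0=I P1=M P2=I  mem[L1]=31
12. P1: load  L0  bus=[BusRd]  L0: P0=I P1=S P2=I  mem[L0]=60
13. P2: load  L2  bus=[-]  L2: P0=I P1=S P2=S  mem[L2]=40
14. P1: load  L1  bus=[-]  L1: P0=I P1=M P2=I  mem[L1]=31
15. P0: store L1 := 52  bus=[BusRdX,Flush]  L1: P0=M P1=I P2=I  mem[L1]=82
16. P2: load  L3  bus=[-]  L3: P0=I P1=I P2=M  mem[L3]=80
17. P0: store L0 := 57  bus=[BusRdX]  L0: P0=M P1=I P2=I  mem[L0]=60
18. P0: load  L2  bus=[BusRd]  L2: P0=S P1=S P2=S  mem[L2]=40
19. P0: store L3 := 90  bus=[BusRdX,Flush]  L3: P0=M P1=I P2=I  mem[L3]=38
20. P0: load  L0  bus=[-]  L0: P0=M P1=I P2=I  mem[L0]=60
21. P2: load  L3  bus=[BusRd,Flush]  L3: P0=S P1=I P2=S  mem[L3]=90
22. P2: load  L3  bus=[-]  L3: P0=S P1=I P2=S  mem[L3]=90
23. P2: load  L3  bus=[-]  L3: P0=S P1=I P2=S  mem[L3]=90
24. P1: store L2 := 7  bus=[BusRdX]  L2: P0=I P1=M P2=I  mem[L2]=40
25. P1: store L0 := 69  bus=[BusRdX,Flush]  L0: P0=I P1=M P2=I  mem[L0]=57
26. P1: load  L3  bus=[BusRd]  L3: P0=S P1=S P2=S  mem[L3]=90
27. P2: store L0 := 39  bus=[BusRdX,Flush]  L0: P0=I P1=I P2=M  mem[L0]=69

state = I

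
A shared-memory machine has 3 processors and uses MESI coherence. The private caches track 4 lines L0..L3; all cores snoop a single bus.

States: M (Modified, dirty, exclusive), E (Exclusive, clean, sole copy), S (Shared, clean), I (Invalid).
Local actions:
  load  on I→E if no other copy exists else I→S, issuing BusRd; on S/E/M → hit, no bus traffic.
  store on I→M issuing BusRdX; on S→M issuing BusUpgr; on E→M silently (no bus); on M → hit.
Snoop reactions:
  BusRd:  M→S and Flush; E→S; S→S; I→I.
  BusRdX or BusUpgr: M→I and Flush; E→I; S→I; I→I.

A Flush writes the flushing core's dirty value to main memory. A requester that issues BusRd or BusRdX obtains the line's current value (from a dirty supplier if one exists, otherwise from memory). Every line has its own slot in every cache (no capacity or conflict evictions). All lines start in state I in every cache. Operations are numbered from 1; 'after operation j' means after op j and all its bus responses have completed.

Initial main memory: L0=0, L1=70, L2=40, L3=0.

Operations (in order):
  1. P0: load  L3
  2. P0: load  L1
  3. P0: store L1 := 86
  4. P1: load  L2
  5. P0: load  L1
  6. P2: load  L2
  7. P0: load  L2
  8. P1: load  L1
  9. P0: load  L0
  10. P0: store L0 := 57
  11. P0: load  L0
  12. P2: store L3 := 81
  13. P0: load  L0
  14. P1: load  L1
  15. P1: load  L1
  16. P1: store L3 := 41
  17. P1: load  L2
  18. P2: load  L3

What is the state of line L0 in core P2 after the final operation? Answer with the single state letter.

[1] P0: load  L3 | P0:E(0), P1:I, P2:I | bus: BusRd
[2] P0: load  L1 | P0:E(70), P1:I, P2:I | bus: BusRd
[3] P0: store L1 := 86 | P0:M(86), P1:I, P2:I | bus: none
[4] P1: load  L2 | P0:I, P1:E(40), P2:I | bus: BusRd
[5] P0: load  L1 | P0:M(86), P1:I, P2:I | bus: none
[6] P2: load  L2 | P0:I, P1:S(40), P2:S(40) | bus: BusRd
[7] P0: load  L2 | P0:S(40), P1:S(40), P2:S(40) | bus: BusRd
[8] P1: load  L1 | P0:S(86), P1:S(86), P2:I | bus: BusRd,Flush
[9] P0: load  L0 | P0:E(0), P1:I, P2:I | bus: BusRd
[10] P0: store L0 := 57 | P0:M(57), P1:I, P2:I | bus: none
[11] P0: load  L0 | P0:M(57), P1:I, P2:I | bus: none
[12] P2: store L3 := 81 | P0:I, P1:I, P2:M(81) | bus: BusRdX
[13] P0: load  L0 | P0:M(57), P1:I, P2:I | bus: none
[14] P1: load  L1 | P0:S(86), P1:S(86), P2:I | bus: none
[15] P1: load  L1 | P0:S(86), P1:S(86), P2:I | bus: none
[16] P1: store L3 := 41 | P0:I, P1:M(41), P2:I | bus: BusRdX,Flush
[17] P1: load  L2 | P0:S(40), P1:S(40), P2:S(40) | bus: none
[18] P2: load  L3 | P0:I, P1:S(41), P2:S(41) | bus: BusRd,Flush

state = I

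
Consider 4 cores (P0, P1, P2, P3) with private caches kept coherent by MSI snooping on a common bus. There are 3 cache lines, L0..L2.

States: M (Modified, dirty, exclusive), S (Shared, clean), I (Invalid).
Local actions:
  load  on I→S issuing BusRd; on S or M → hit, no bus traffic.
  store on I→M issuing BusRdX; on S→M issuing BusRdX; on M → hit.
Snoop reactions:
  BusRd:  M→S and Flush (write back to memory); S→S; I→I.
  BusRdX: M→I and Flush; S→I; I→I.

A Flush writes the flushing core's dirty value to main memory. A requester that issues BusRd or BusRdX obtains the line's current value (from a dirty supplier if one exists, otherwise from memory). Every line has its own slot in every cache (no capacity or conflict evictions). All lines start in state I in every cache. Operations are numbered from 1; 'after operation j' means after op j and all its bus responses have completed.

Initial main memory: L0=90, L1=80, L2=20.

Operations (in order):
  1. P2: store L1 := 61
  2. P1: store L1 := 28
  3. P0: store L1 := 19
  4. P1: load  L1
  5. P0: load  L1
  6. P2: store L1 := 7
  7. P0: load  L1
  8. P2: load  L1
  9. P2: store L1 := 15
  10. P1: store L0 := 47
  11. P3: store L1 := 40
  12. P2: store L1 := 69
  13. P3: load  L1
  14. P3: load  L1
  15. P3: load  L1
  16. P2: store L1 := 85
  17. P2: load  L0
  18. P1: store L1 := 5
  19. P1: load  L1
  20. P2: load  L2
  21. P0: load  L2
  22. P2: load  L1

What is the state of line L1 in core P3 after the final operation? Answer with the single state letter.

step 1: P2: store L1 := 61  ⟶  IIMI  (L1)  txn=BusRdX  M[L1]=80
step 2: P1: store L1 := 28  ⟶  IMII  (L1)  txn=BusRdX+Flush  M[L1]=61
step 3: P0: store L1 := 19  ⟶  MIII  (L1)  txn=BusRdX+Flush  M[L1]=28
step 4: P1: load  L1  ⟶  SSII  (L1)  txn=BusRd+Flush  M[L1]=19
step 5: P0: load  L1  ⟶  SSII  (L1)  txn=∅  M[L1]=19
step 6: P2: store L1 := 7  ⟶  IIMI  (L1)  txn=BusRdX  M[L1]=19
step 7: P0: load  L1  ⟶  SISI  (L1)  txn=BusRd+Flush  M[L1]=7
step 8: P2: load  L1  ⟶  SISI  (L1)  txn=∅  M[L1]=7
step 9: P2: store L1 := 15  ⟶  IIMI  (L1)  txn=BusRdX  M[L1]=7
step 10: P1: store L0 := 47  ⟶  IMII  (L0)  txn=BusRdX  M[L0]=90
step 11: P3: store L1 := 40  ⟶  IIIM  (L1)  txn=BusRdX+Flush  M[L1]=15
step 12: P2: store L1 := 69  ⟶  IIMI  (L1)  txn=BusRdX+Flush  M[L1]=40
step 13: P3: load  L1  ⟶  IISS  (L1)  txn=BusRd+Flush  M[L1]=69
step 14: P3: load  L1  ⟶  IISS  (L1)  txn=∅  M[L1]=69
step 15: P3: load  L1  ⟶  IISS  (L1)  txn=∅  M[L1]=69
step 16: P2: store L1 := 85  ⟶  IIMI  (L1)  txn=BusRdX  M[L1]=69
step 17: P2: load  L0  ⟶  ISSI  (L0)  txn=BusRd+Flush  M[L0]=47
step 18: P1: store L1 := 5  ⟶  IMII  (L1)  txn=BusRdX+Flush  M[L1]=85
step 19: P1: load  L1  ⟶  IMII  (L1)  txn=∅  M[L1]=85
step 20: P2: load  L2  ⟶  IISI  (L2)  txn=BusRd  M[L2]=20
step 21: P0: load  L2  ⟶  SISI  (L2)  txn=BusRd  M[L2]=20
step 22: P2: load  L1  ⟶  ISSI  (L1)  txn=BusRd+Flush  M[L1]=5

state = I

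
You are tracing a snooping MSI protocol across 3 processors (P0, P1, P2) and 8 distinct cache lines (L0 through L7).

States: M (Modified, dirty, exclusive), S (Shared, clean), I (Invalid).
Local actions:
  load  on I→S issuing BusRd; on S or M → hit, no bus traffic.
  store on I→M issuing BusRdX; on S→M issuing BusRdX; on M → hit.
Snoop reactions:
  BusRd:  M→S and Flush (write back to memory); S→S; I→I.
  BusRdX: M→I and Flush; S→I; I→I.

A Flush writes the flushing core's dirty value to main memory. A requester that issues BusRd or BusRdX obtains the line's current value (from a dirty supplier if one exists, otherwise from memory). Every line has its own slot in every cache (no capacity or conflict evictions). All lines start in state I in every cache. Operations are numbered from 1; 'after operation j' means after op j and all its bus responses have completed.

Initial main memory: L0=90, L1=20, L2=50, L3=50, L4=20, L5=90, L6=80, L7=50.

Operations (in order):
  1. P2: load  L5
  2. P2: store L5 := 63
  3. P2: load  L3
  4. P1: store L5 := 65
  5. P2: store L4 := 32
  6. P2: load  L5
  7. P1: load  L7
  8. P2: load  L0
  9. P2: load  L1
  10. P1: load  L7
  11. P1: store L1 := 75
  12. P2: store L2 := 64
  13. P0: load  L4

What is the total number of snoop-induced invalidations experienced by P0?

step 1: P2: load  L5  ⟶  IIS  (L5)  txn=BusRd  M[L5]=90
step 2: P2: store L5 := 63  ⟶  IIM  (L5)  txn=BusRdX  M[L5]=90
step 3: P2: load  L3  ⟶  IIS  (L3)  txn=BusRd  M[L3]=50
step 4: P1: store L5 := 65  ⟶  IMI  (L5)  txn=BusRdX+Flush  M[L5]=63
step 5: P2: store L4 := 32  ⟶  IIM  (L4)  txn=BusRdX  M[L4]=20
step 6: P2: load  L5  ⟶  ISS  (L5)  txn=BusRd+Flush  M[L5]=65
step 7: P1: load  L7  ⟶  ISI  (L7)  txn=BusRd  M[L7]=50
step 8: P2: load  L0  ⟶  IIS  (L0)  txn=BusRd  M[L0]=90
step 9: P2: load  L1  ⟶  IIS  (L1)  txn=BusRd  M[L1]=20
step 10: P1: load  L7  ⟶  ISI  (L7)  txn=∅  M[L7]=50
step 11: P1: store L1 := 75  ⟶  IMI  (L1)  txn=BusRdX  M[L1]=20
step 12: P2: store L2 := 64  ⟶  IIM  (L2)  txn=BusRdX  M[L2]=50
step 13: P0: load  L4  ⟶  SIS  (L4)  txn=BusRd+Flush  M[L4]=32

invalidations = 0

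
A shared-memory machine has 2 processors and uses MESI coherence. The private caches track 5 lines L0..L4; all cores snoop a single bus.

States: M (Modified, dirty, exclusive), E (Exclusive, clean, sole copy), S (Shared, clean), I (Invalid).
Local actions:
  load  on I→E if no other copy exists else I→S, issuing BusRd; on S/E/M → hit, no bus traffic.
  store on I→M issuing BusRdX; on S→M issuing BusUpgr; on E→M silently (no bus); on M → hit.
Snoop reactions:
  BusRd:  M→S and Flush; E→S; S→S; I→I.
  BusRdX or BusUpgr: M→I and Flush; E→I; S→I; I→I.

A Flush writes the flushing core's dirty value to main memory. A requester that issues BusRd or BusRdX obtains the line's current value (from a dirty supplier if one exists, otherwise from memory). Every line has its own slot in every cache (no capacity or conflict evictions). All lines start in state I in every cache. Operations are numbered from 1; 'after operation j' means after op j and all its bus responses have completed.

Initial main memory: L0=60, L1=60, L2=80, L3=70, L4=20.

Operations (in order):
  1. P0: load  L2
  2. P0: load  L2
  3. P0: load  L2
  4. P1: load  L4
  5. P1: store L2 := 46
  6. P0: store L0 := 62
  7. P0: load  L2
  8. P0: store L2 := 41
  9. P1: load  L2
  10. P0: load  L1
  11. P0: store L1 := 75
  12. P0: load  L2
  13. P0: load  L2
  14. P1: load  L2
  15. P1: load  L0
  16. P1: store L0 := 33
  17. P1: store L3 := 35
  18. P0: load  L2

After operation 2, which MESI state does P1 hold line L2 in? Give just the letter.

state = I

step 1: P0: load  L2  ⟶  EI  (L2)  txn=BusRd  M[L2]=80
step 2: P0: load  L2  ⟶  EI  (L2)  txn=∅  M[L2]=80
step 3: P0: load  L2  ⟶  EI  (L2)  txn=∅  M[L2]=80
step 4: P1: load  L4  ⟶  IE  (L4)  txn=BusRd  M[L4]=20
step 5: P1: store L2 := 46  ⟶  IM  (L2)  txn=BusRdX  M[L2]=80
step 6: P0: store L0 := 62  ⟶  MI  (L0)  txn=BusRdX  M[L0]=60
step 7: P0: load  L2  ⟶  SS  (L2)  txn=BusRd+Flush  M[L2]=46
step 8: P0: store L2 := 41  ⟶  MI  (L2)  txn=BusUpgr  M[L2]=46
step 9: P1: load  L2  ⟶  SS  (L2)  txn=BusRd+Flush  M[L2]=41
step 10: P0: load  L1  ⟶  EI  (L1)  txn=BusRd  M[L1]=60
step 11: P0: store L1 := 75  ⟶  MI  (L1)  txn=∅  M[L1]=60
step 12: P0: load  L2  ⟶  SS  (L2)  txn=∅  M[L2]=41
step 13: P0: load  L2  ⟶  SS  (L2)  txn=∅  M[L2]=41
step 14: P1: load  L2  ⟶  SS  (L2)  txn=∅  M[L2]=41
step 15: P1: load  L0  ⟶  SS  (L0)  txn=BusRd+Flush  M[L0]=62
step 16: P1: store L0 := 33  ⟶  IM  (L0)  txn=BusUpgr  M[L0]=62
step 17: P1: store L3 := 35  ⟶  IM  (L3)  txn=BusRdX  M[L3]=70
step 18: P0: load  L2  ⟶  SS  (L2)  txn=∅  M[L2]=41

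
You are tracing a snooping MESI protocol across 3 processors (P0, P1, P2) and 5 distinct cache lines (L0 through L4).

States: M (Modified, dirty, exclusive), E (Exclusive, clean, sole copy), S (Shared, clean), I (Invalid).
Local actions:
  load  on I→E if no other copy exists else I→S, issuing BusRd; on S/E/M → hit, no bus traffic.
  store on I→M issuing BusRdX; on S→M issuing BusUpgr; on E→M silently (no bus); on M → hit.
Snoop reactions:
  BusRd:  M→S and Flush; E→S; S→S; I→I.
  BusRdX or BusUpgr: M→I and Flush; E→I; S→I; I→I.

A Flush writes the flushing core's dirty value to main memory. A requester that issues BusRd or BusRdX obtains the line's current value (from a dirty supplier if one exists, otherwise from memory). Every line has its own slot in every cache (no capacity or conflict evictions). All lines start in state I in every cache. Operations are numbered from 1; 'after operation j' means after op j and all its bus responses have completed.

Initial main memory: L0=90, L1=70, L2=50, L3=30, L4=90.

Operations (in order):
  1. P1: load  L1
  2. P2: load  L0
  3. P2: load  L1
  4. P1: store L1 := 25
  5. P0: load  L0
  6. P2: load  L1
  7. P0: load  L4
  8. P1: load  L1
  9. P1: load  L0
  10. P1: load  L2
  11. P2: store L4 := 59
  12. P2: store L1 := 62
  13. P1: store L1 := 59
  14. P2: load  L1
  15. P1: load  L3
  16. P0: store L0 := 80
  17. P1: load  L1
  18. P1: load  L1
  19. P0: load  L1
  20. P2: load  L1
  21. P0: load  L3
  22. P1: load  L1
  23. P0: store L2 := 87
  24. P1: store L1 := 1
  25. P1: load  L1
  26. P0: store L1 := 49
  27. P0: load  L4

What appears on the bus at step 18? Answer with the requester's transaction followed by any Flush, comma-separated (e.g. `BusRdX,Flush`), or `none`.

bus = none

[1] P1: load  L1 | P0:I, P1:E(70), P2:I | bus: BusRd
[2] P2: load  L0 | P0:I, P1:I, P2:E(90) | bus: BusRd
[3] P2: load  L1 | P0:I, P1:S(70), P2:S(70) | bus: BusRd
[4] P1: store L1 := 25 | P0:I, P1:M(25), P2:I | bus: BusUpgr
[5] P0: load  L0 | P0:S(90), P1:I, P2:S(90) | bus: BusRd
[6] P2: load  L1 | P0:I, P1:S(25), P2:S(25) | bus: BusRd,Flush
[7] P0: load  L4 | P0:E(90), P1:I, P2:I | bus: BusRd
[8] P1: load  L1 | P0:I, P1:S(25), P2:S(25) | bus: none
[9] P1: load  L0 | P0:S(90), P1:S(90), P2:S(90) | bus: BusRd
[10] P1: load  L2 | P0:I, P1:E(50), P2:I | bus: BusRd
[11] P2: store L4 := 59 | P0:I, P1:I, P2:M(59) | bus: BusRdX
[12] P2: store L1 := 62 | P0:I, P1:I, P2:M(62) | bus: BusUpgr
[13] P1: store L1 := 59 | P0:I, P1:M(59), P2:I | bus: BusRdX,Flush
[14] P2: load  L1 | P0:I, P1:S(59), P2:S(59) | bus: BusRd,Flush
[15] P1: load  L3 | P0:I, P1:E(30), P2:I | bus: BusRd
[16] P0: store L0 := 80 | P0:M(80), P1:I, P2:I | bus: BusUpgr
[17] P1: load  L1 | P0:I, P1:S(59), P2:S(59) | bus: none
[18] P1: load  L1 | P0:I, P1:S(59), P2:S(59) | bus: none
[19] P0: load  L1 | P0:S(59), P1:S(59), P2:S(59) | bus: BusRd
[20] P2: load  L1 | P0:S(59), P1:S(59), P2:S(59) | bus: none
[21] P0: load  L3 | P0:S(30), P1:S(30), P2:I | bus: BusRd
[22] P1: load  L1 | P0:S(59), P1:S(59), P2:S(59) | bus: none
[23] P0: store L2 := 87 | P0:M(87), P1:I, P2:I | bus: BusRdX
[24] P1: store L1 := 1 | P0:I, P1:M(1), P2:I | bus: BusUpgr
[25] P1: load  L1 | P0:I, P1:M(1), P2:I | bus: none
[26] P0: store L1 := 49 | P0:M(49), P1:I, P2:I | bus: BusRdX,Flush
[27] P0: load  L4 | P0:S(59), P1:I, P2:S(59) | bus: BusRd,Flush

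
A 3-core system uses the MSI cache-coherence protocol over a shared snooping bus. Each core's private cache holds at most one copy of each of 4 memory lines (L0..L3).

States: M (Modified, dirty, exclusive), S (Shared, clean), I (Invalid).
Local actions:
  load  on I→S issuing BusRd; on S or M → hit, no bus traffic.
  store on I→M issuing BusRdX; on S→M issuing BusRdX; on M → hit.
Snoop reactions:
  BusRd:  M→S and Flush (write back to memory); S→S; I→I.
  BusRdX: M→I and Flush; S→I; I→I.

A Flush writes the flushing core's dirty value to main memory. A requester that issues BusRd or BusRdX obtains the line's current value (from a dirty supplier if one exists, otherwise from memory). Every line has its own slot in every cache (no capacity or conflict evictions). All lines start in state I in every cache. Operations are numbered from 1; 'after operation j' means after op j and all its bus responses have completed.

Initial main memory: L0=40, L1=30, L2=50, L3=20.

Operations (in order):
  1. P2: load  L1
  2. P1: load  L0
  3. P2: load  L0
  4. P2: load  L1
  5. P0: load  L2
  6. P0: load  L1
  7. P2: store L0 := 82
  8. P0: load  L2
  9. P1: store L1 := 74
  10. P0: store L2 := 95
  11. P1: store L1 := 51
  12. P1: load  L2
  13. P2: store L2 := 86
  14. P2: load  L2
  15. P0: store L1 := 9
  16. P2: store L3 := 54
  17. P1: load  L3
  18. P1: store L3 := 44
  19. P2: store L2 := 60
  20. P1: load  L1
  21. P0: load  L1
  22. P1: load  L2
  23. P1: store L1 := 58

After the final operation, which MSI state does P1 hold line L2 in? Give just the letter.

state = S

[1] P2: load  L1 | P0:I, P1:I, P2:S(30) | bus: BusRd
[2] P1: load  L0 | P0:I, P1:S(40), P2:I | bus: BusRd
[3] P2: load  L0 | P0:I, P1:S(40), P2:S(40) | bus: BusRd
[4] P2: load  L1 | P0:I, P1:I, P2:S(30) | bus: none
[5] P0: load  L2 | P0:S(50), P1:I, P2:I | bus: BusRd
[6] P0: load  L1 | P0:S(30), P1:I, P2:S(30) | bus: BusRd
[7] P2: store L0 := 82 | P0:I, P1:I, P2:M(82) | bus: BusRdX
[8] P0: load  L2 | P0:S(50), P1:I, P2:I | bus: none
[9] P1: store L1 := 74 | P0:I, P1:M(74), P2:I | bus: BusRdX
[10] P0: store L2 := 95 | P0:M(95), P1:I, P2:I | bus: BusRdX
[11] P1: store L1 := 51 | P0:I, P1:M(51), P2:I | bus: none
[12] P1: load  L2 | P0:S(95), P1:S(95), P2:I | bus: BusRd,Flush
[13] P2: store L2 := 86 | P0:I, P1:I, P2:M(86) | bus: BusRdX
[14] P2: load  L2 | P0:I, P1:I, P2:M(86) | bus: none
[15] P0: store L1 := 9 | P0:M(9), P1:I, P2:I | bus: BusRdX,Flush
[16] P2: store L3 := 54 | P0:I, P1:I, P2:M(54) | bus: BusRdX
[17] P1: load  L3 | P0:I, P1:S(54), P2:S(54) | bus: BusRd,Flush
[18] P1: store L3 := 44 | P0:I, P1:M(44), P2:I | bus: BusRdX
[19] P2: store L2 := 60 | P0:I, P1:I, P2:M(60) | bus: none
[20] P1: load  L1 | P0:S(9), P1:S(9), P2:I | bus: BusRd,Flush
[21] P0: load  L1 | P0:S(9), P1:S(9), P2:I | bus: none
[22] P1: load  L2 | P0:I, P1:S(60), P2:S(60) | bus: BusRd,Flush
[23] P1: store L1 := 58 | P0:I, P1:M(58), P2:I | bus: BusRdX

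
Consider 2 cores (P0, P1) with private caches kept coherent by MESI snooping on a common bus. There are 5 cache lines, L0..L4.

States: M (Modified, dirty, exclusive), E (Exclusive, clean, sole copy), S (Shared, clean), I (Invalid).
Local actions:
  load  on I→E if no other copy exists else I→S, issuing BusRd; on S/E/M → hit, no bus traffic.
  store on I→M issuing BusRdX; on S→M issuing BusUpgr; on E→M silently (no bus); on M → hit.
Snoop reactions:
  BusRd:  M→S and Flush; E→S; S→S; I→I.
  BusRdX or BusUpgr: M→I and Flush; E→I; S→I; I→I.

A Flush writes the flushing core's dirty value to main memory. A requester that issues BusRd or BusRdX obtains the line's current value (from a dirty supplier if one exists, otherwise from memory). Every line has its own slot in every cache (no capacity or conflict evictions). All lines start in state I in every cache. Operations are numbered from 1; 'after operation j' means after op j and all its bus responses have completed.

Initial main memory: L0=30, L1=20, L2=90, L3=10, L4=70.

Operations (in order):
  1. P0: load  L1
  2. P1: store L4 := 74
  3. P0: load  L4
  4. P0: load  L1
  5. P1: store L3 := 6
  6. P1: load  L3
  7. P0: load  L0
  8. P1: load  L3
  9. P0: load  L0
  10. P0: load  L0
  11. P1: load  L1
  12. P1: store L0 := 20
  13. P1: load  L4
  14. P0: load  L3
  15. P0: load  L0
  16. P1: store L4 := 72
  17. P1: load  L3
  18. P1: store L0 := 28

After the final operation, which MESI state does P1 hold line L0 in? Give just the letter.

state = M

  op1 P0: load  L1 → E/I on L1; bus BusRd; mem=20
  op2 P1: store L4 := 74 → I/M on L4; bus BusRdX; mem=70
  op3 P0: load  L4 → S/S on L4; bus BusRd Flush; mem=74
  op4 P0: load  L1 → E/I on L1; bus (none); mem=20
  op5 P1: store L3 := 6 → I/M on L3; bus BusRdX; mem=10
  op6 P1: load  L3 → I/M on L3; bus (none); mem=10
  op7 P0: load  L0 → E/I on L0; bus BusRd; mem=30
  op8 P1: load  L3 → I/M on L3; bus (none); mem=10
  op9 P0: load  L0 → E/I on L0; bus (none); mem=30
  op10 P0: load  L0 → E/I on L0; bus (none); mem=30
  op11 P1: load  L1 → S/S on L1; bus BusRd; mem=20
  op12 P1: store L0 := 20 → I/M on L0; bus BusRdX; mem=30
  op13 P1: load  L4 → S/S on L4; bus (none); mem=74
  op14 P0: load  L3 → S/S on L3; bus BusRd Flush; mem=6
  op15 P0: load  L0 → S/S on L0; bus BusRd Flush; mem=20
  op16 P1: store L4 := 72 → I/M on L4; bus BusUpgr; mem=74
  op17 P1: load  L3 → S/S on L3; bus (none); mem=6
  op18 P1: store L0 := 28 → I/M on L0; bus BusUpgr; mem=20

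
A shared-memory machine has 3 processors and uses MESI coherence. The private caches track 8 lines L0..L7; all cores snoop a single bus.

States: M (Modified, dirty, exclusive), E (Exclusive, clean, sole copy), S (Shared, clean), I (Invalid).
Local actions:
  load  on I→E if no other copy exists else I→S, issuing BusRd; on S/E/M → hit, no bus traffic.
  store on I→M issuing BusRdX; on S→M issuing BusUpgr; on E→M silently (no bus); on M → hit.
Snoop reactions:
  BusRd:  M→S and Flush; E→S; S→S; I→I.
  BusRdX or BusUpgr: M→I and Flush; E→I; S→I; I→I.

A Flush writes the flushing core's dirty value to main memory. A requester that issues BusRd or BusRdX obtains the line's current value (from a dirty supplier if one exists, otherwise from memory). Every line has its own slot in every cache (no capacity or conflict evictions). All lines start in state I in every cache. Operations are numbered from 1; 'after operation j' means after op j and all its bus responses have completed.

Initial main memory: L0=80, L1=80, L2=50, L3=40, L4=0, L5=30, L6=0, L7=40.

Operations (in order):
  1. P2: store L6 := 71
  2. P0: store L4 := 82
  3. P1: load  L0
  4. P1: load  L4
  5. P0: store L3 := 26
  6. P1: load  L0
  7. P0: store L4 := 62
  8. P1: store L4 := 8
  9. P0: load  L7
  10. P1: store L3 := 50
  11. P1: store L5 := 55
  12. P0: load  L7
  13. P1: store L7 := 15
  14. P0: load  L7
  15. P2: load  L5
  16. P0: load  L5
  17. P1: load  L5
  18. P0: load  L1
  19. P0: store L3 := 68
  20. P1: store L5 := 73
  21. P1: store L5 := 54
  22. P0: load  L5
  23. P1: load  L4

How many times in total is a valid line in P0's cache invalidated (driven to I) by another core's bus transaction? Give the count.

1. P2: store L6 := 71  bus=[BusRdX]  L6: P0=I P1=I P2=M  mem[L6]=0
2. P0: store L4 := 82  bus=[BusRdX]  L4: P0=M P1=I P2=I  mem[L4]=0
3. P1: load  L0  bus=[BusRd]  L0: P0=I P1=E P2=I  mem[L0]=80
4. P1: load  L4  bus=[BusRd,Flush]  L4: P0=S P1=S P2=I  mem[L4]=82
5. P0: store L3 := 26  bus=[BusRdX]  L3: P0=M P1=I P2=I  mem[L3]=40
6. P1: load  L0  bus=[-]  L0: P0=I P1=E P2=I  mem[L0]=80
7. P0: store L4 := 62  bus=[BusUpgr]  L4: P0=M P1=I P2=I  mem[L4]=82
8. P1: store L4 := 8  bus=[BusRdX,Flush]  L4: P0=I P1=M P2=I  mem[L4]=62
9. P0: load  L7  bus=[BusRd]  L7: P0=E P1=I P2=I  mem[L7]=40
10. P1: store L3 := 50  bus=[BusRdX,Flush]  L3: P0=I P1=M P2=I  mem[L3]=26
11. P1: store L5 := 55  bus=[BusRdX]  L5: P0=I P1=M P2=I  mem[L5]=30
12. P0: load  L7  bus=[-]  L7: P0=E P1=I P2=I  mem[L7]=40
13. P1: store L7 := 15  bus=[BusRdX]  L7: P0=I P1=M P2=I  mem[L7]=40
14. P0: load  L7  bus=[BusRd,Flush]  L7: P0=S P1=S P2=I  mem[L7]=15
15. P2: load  L5  bus=[BusRd,Flush]  L5: P0=I P1=S P2=S  mem[L5]=55
16. P0: load  L5  bus=[BusRd]  L5: P0=S P1=S P2=S  mem[L5]=55
17. P1: load  L5  bus=[-]  L5: P0=S P1=S P2=S  mem[L5]=55
18. P0: load  L1  bus=[BusRd]  L1: P0=E P1=I P2=I  mem[L1]=80
19. P0: store L3 := 68  bus=[BusRdX,Flush]  L3: P0=M P1=I P2=I  mem[L3]=50
20. P1: store L5 := 73  bus=[BusUpgr]  L5: P0=I P1=M P2=I  mem[L5]=55
21. P1: store L5 := 54  bus=[-]  L5: P0=I P1=M P2=I  mem[L5]=55
22. P0: load  L5  bus=[BusRd,Flush]  L5: P0=S P1=S P2=I  mem[L5]=54
23. P1: load  L4  bus=[-]  L4: P0=I P1=M P2=I  mem[L4]=62

invalidations = 4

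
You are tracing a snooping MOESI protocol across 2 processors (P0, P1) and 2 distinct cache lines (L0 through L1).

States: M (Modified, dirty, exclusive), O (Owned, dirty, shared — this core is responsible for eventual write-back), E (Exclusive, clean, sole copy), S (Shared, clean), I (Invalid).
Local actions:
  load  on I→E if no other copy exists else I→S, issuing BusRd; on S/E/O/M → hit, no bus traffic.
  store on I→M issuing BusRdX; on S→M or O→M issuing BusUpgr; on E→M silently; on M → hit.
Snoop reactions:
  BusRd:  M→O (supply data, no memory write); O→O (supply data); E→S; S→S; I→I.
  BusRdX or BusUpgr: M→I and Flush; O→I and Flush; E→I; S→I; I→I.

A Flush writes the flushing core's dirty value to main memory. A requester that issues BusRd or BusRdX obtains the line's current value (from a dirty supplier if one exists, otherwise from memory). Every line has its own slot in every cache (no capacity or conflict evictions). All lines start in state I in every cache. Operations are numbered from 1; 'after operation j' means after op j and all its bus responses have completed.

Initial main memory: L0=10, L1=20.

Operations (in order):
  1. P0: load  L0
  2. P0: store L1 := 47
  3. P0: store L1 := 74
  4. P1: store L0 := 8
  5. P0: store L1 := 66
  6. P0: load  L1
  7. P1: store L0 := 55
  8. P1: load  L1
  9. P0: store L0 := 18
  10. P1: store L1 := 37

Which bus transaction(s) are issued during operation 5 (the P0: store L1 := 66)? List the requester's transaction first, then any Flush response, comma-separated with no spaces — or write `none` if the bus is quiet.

bus = none

1. P0: load  L0  bus=[BusRd]  L0: P0=E P1=I  mem[L0]=10
2. P0: store L1 := 47  bus=[BusRdX]  L1: P0=M P1=I  mem[L1]=20
3. P0: store L1 := 74  bus=[-]  L1: P0=M P1=I  mem[L1]=20
4. P1: store L0 := 8  bus=[BusRdX]  L0: P0=I P1=M  mem[L0]=10
5. P0: store L1 := 66  bus=[-]  L1: P0=M P1=I  mem[L1]=20
6. P0: load  L1  bus=[-]  L1: P0=M P1=I  mem[L1]=20
7. P1: store L0 := 55  bus=[-]  L0: P0=I P1=M  mem[L0]=10
8. P1: load  L1  bus=[BusRd]  L1: P0=O P1=S  mem[L1]=20
9. P0: store L0 := 18  bus=[BusRdX,Flush]  L0: P0=M P1=I  mem[L0]=55
10. P1: store L1 := 37  bus=[BusUpgr,Flush]  L1: P0=I P1=M  mem[L1]=66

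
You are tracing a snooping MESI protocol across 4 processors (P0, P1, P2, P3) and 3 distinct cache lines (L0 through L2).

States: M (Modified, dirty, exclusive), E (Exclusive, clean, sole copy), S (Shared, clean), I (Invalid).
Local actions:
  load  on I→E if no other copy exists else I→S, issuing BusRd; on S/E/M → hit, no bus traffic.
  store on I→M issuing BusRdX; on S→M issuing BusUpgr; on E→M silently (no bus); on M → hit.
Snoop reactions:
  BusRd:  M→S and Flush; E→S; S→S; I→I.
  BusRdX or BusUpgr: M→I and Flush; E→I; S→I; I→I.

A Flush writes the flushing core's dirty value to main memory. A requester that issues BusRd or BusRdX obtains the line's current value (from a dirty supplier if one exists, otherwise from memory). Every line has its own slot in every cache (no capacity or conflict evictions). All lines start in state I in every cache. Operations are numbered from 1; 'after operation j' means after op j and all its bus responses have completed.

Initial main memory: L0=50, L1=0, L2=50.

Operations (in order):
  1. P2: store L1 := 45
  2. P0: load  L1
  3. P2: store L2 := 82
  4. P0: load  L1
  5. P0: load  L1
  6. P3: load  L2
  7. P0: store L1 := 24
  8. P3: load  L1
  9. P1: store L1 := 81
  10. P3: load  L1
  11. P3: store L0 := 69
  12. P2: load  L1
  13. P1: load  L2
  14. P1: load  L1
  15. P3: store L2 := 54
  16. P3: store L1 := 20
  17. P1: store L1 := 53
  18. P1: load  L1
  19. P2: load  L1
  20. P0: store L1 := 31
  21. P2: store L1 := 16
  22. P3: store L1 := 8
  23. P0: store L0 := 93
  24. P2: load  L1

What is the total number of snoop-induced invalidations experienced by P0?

invalidations = 2

step 1: P2: store L1 := 45  ⟶  IIMI  (L1)  txn=BusRdX  M[L1]=0
step 2: P0: load  L1  ⟶  SISI  (L1)  txn=BusRd+Flush  M[L1]=45
step 3: P2: store L2 := 82  ⟶  IIMI  (L2)  txn=BusRdX  M[L2]=50
step 4: P0: load  L1  ⟶  SISI  (L1)  txn=∅  M[L1]=45
step 5: P0: load  L1  ⟶  SISI  (L1)  txn=∅  M[L1]=45
step 6: P3: load  L2  ⟶  IISS  (L2)  txn=BusRd+Flush  M[L2]=82
step 7: P0: store L1 := 24  ⟶  MIII  (L1)  txn=BusUpgr  M[L1]=45
step 8: P3: load  L1  ⟶  SIIS  (L1)  txn=BusRd+Flush  M[L1]=24
step 9: P1: store L1 := 81  ⟶  IMII  (L1)  txn=BusRdX  M[L1]=24
step 10: P3: load  L1  ⟶  ISIS  (L1)  txn=BusRd+Flush  M[L1]=81
step 11: P3: store L0 := 69  ⟶  IIIM  (L0)  txn=BusRdX  M[L0]=50
step 12: P2: load  L1  ⟶  ISSS  (L1)  txn=BusRd  M[L1]=81
step 13: P1: load  L2  ⟶  ISSS  (L2)  txn=BusRd  M[L2]=82
step 14: P1: load  L1  ⟶  ISSS  (L1)  txn=∅  M[L1]=81
step 15: P3: store L2 := 54  ⟶  IIIM  (L2)  txn=BusUpgr  M[L2]=82
step 16: P3: store L1 := 20  ⟶  IIIM  (L1)  txn=BusUpgr  M[L1]=81
step 17: P1: store L1 := 53  ⟶  IMII  (L1)  txn=BusRdX+Flush  M[L1]=20
step 18: P1: load  L1  ⟶  IMII  (L1)  txn=∅  M[L1]=20
step 19: P2: load  L1  ⟶  ISSI  (L1)  txn=BusRd+Flush  M[L1]=53
step 20: P0: store L1 := 31  ⟶  MIII  (L1)  txn=BusRdX  M[L1]=53
step 21: P2: store L1 := 16  ⟶  IIMI  (L1)  txn=BusRdX+Flush  M[L1]=31
step 22: P3: store L1 := 8  ⟶  IIIM  (L1)  txn=BusRdX+Flush  M[L1]=16
step 23: P0: store L0 := 93  ⟶  MIII  (L0)  txn=BusRdX+Flush  M[L0]=69
step 24: P2: load  L1  ⟶  IISS  (L1)  txn=BusRd+Flush  M[L1]=8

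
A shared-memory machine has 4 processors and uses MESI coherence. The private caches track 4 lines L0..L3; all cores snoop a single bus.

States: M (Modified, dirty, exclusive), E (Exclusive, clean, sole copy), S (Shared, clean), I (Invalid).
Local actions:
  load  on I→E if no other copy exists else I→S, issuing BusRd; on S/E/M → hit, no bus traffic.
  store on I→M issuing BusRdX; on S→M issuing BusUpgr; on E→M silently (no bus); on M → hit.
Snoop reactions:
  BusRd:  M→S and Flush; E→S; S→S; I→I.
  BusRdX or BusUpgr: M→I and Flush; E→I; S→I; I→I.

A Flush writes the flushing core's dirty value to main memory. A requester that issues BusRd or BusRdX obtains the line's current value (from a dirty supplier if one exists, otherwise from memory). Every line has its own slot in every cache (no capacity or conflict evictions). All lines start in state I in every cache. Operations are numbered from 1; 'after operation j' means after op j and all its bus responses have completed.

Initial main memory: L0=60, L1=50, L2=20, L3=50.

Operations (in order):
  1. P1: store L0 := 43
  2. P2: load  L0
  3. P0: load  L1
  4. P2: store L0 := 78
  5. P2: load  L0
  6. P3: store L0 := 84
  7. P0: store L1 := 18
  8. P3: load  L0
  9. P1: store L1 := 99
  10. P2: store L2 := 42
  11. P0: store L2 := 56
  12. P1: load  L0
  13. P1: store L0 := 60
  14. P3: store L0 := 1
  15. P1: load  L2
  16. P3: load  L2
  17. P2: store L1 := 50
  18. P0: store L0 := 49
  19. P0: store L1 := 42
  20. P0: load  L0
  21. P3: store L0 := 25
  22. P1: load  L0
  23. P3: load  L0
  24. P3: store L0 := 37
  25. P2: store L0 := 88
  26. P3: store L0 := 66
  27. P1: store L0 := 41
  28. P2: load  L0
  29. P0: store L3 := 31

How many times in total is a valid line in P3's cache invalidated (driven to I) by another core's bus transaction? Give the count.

invalidations = 4

step 1: P1: store L0 := 43  ⟶  IMII  (L0)  txn=BusRdX  M[L0]=60
step 2: P2: load  L0  ⟶  ISSI  (L0)  txn=BusRd+Flush  M[L0]=43
step 3: P0: load  L1  ⟶  EIII  (L1)  txn=BusRd  M[L1]=50
step 4: P2: store L0 := 78  ⟶  IIMI  (L0)  txn=BusUpgr  M[L0]=43
step 5: P2: load  L0  ⟶  IIMI  (L0)  txn=∅  M[L0]=43
step 6: P3: store L0 := 84  ⟶  IIIM  (L0)  txn=BusRdX+Flush  M[L0]=78
step 7: P0: store L1 := 18  ⟶  MIII  (L1)  txn=∅  M[L1]=50
step 8: P3: load  L0  ⟶  IIIM  (L0)  txn=∅  M[L0]=78
step 9: P1: store L1 := 99  ⟶  IMII  (L1)  txn=BusRdX+Flush  M[L1]=18
step 10: P2: store L2 := 42  ⟶  IIMI  (L2)  txn=BusRdX  M[L2]=20
step 11: P0: store L2 := 56  ⟶  MIII  (L2)  txn=BusRdX+Flush  M[L2]=42
step 12: P1: load  L0  ⟶  ISIS  (L0)  txn=BusRd+Flush  M[L0]=84
step 13: P1: store L0 := 60  ⟶  IMII  (L0)  txn=BusUpgr  M[L0]=84
step 14: P3: store L0 := 1  ⟶  IIIM  (L0)  txn=BusRdX+Flush  M[L0]=60
step 15: P1: load  L2  ⟶  SSII  (L2)  txn=BusRd+Flush  M[L2]=56
step 16: P3: load  L2  ⟶  SSIS  (L2)  txn=BusRd  M[L2]=56
step 17: P2: store L1 := 50  ⟶  IIMI  (L1)  txn=BusRdX+Flush  M[L1]=99
step 18: P0: store L0 := 49  ⟶  MIII  (L0)  txn=BusRdX+Flush  M[L0]=1
step 19: P0: store L1 := 42  ⟶  MIII  (L1)  txn=BusRdX+Flush  M[L1]=50
step 20: P0: load  L0  ⟶  MIII  (L0)  txn=∅  M[L0]=1
step 21: P3: store L0 := 25  ⟶  IIIM  (L0)  txn=BusRdX+Flush  M[L0]=49
step 22: P1: load  L0  ⟶  ISIS  (L0)  txn=BusRd+Flush  M[L0]=25
step 23: P3: load  L0  ⟶  ISIS  (L0)  txn=∅  M[L0]=25
step 24: P3: store L0 := 37  ⟶  IIIM  (L0)  txn=BusUpgr  M[L0]=25
step 25: P2: store L0 := 88  ⟶  IIMI  (L0)  txn=BusRdX+Flush  M[L0]=37
step 26: P3: store L0 := 66  ⟶  IIIM  (L0)  txn=BusRdX+Flush  M[L0]=88
step 27: P1: store L0 := 41  ⟶  IMII  (L0)  txn=BusRdX+Flush  M[L0]=66
step 28: P2: load  L0  ⟶  ISSI  (L0)  txn=BusRd+Flush  M[L0]=41
step 29: P0: store L3 := 31  ⟶  MIII  (L3)  txn=BusRdX  M[L3]=50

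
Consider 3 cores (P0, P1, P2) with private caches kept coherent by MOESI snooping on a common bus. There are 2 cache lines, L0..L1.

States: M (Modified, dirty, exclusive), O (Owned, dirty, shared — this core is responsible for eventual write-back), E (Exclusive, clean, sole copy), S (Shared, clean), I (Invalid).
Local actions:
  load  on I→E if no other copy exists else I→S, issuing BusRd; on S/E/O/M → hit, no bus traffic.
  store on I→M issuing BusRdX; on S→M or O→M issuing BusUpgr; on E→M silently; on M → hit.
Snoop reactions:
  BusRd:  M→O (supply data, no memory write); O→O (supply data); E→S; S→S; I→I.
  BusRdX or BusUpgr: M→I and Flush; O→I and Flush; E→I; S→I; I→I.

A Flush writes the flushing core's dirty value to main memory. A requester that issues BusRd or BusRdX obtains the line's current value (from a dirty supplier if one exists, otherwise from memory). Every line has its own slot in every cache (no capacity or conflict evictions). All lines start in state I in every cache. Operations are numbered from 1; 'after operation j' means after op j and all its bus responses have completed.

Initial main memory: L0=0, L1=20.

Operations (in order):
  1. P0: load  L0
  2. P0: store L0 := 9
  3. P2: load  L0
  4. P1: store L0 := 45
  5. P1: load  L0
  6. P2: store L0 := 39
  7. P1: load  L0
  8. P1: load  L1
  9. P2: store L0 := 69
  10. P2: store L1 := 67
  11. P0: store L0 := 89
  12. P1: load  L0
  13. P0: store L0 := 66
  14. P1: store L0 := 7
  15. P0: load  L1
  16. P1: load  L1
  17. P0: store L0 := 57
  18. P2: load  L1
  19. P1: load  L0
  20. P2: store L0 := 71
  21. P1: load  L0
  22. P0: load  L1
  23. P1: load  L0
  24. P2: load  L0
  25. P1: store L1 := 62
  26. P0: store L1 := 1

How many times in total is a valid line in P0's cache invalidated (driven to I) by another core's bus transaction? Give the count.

1. P0: load  L0  bus=[BusRd]  L0: P0=E P1=I P2=I  mem[L0]=0
2. P0: store L0 := 9  bus=[-]  L0: P0=M P1=I P2=I  mem[L0]=0
3. P2: load  L0  bus=[BusRd]  L0: P0=O P1=I P2=S  mem[L0]=0
4. P1: store L0 := 45  bus=[BusRdX,Flush]  L0: P0=I P1=M P2=I  mem[L0]=9
5. P1: load  L0  bus=[-]  L0: P0=I P1=M P2=I  mem[L0]=9
6. P2: store L0 := 39  bus=[BusRdX,Flush]  L0: P0=I P1=I P2=M  mem[L0]=45
7. P1: load  L0  bus=[BusRd]  L0: P0=I P1=S P2=O  mem[L0]=45
8. P1: load  L1  bus=[BusRd]  L1: P0=I P1=E P2=I  mem[L1]=20
9. P2: store L0 := 69  bus=[BusUpgr]  L0: P0=I P1=I P2=M  mem[L0]=45
10. P2: store L1 := 67  bus=[BusRdX]  L1: P0=I P1=I P2=M  mem[L1]=20
11. P0: store L0 := 89  bus=[BusRdX,Flush]  L0: P0=M P1=I P2=I  mem[L0]=69
12. P1: load  L0  bus=[BusRd]  L0: P0=O P1=S P2=I  mem[L0]=69
13. P0: store L0 := 66  bus=[BusUpgr]  L0: P0=M P1=I P2=I  mem[L0]=69
14. P1: store L0 := 7  bus=[BusRdX,Flush]  L0: P0=I P1=M P2=I  mem[L0]=66
15. P0: load  L1  bus=[BusRd]  L1: P0=S P1=I P2=O  mem[L1]=20
16. P1: load  L1  bus=[BusRd]  L1: P0=S P1=S P2=O  mem[L1]=20
17. P0: store L0 := 57  bus=[BusRdX,Flush]  L0: P0=M P1=I P2=I  mem[L0]=7
18. P2: load  L1  bus=[-]  L1: P0=S P1=S P2=O  mem[L1]=20
19. P1: load  L0  bus=[BusRd]  L0: P0=O P1=S P2=I  mem[L0]=7
20. P2: store L0 := 71  bus=[BusRdX,Flush]  L0: P0=I P1=I P2=M  mem[L0]=57
21. P1: load  L0  bus=[BusRd]  L0: P0=I P1=S P2=O  mem[L0]=57
22. P0: load  L1  bus=[-]  L1: P0=S P1=S P2=O  mem[L1]=20
23. P1: load  L0  bus=[-]  L0: P0=I P1=S P2=O  mem[L0]=57
24. P2: load  L0  bus=[-]  L0: P0=I P1=S P2=O  mem[L0]=57
25. P1: store L1 := 62  bus=[BusUpgr,Flush]  L1: P0=I P1=M P2=I  mem[L1]=67
26. P0: store L1 := 1  bus=[BusRdX,Flush]  L1: P0=M P1=I P2=I  mem[L1]=62

invalidations = 4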